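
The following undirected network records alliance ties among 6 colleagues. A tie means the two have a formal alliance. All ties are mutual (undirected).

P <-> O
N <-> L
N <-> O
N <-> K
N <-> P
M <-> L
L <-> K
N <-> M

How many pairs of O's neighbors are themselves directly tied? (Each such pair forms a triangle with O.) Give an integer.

O's neighbors: N and P.
Neighbor pairs that are themselves tied: O–N–P. Each forms one triangle with O, for 1 in total.

1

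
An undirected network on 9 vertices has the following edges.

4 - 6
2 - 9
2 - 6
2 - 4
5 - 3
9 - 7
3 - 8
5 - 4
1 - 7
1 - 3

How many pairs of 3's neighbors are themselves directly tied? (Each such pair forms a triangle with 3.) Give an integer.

3's neighbors are 1, 5, and 8, but none of them are tied to each other, so no triangle contains 3.

0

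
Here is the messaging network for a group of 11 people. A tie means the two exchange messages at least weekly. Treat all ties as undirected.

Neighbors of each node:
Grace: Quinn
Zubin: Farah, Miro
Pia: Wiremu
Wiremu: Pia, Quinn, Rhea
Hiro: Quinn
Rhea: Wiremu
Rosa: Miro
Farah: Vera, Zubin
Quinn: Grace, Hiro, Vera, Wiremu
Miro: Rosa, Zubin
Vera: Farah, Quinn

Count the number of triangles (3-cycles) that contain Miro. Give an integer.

Miro's neighbors are Rosa and Zubin, but none of them are tied to each other, so no triangle contains Miro.

0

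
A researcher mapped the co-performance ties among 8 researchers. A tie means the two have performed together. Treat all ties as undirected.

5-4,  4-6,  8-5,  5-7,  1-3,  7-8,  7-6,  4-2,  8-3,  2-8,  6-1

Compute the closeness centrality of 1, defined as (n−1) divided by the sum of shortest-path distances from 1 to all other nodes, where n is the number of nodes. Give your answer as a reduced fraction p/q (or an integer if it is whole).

Distances from 1: 2:3, 3:1, 4:2, 5:3, 6:1, 7:2, 8:2. Sum = 14.
n = 8, so closeness = 7/14 = 1/2.

1/2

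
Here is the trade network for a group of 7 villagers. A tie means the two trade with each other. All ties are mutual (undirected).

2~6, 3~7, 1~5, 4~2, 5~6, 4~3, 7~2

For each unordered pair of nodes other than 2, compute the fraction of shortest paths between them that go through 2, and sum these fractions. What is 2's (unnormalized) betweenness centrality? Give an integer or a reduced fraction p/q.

19/2

Pairs whose geodesics pass through 2 — 1–3: 2/2; 1–7: 1; 1–4: 1; 3–5: 2/2; 3–6: 2/2; 5–7: 1; 5–4: 1; 7–6: 1; 7–4: 1/2; 6–4: 1.
All other pairs contribute 0.
Summing the contributions gives betweenness(2) = 19/2.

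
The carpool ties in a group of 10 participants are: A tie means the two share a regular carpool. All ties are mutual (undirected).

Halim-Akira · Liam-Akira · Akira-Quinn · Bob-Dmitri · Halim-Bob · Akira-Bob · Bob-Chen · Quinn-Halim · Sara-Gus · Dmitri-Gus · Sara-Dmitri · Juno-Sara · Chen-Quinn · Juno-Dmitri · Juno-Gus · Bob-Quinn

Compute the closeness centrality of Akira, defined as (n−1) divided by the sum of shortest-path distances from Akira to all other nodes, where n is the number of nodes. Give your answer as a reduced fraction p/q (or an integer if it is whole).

Distances from Akira: Bob:1, Chen:2, Dmitri:2, Gus:3, Halim:1, Juno:3, Liam:1, Quinn:1, Sara:3. Sum = 17.
n = 10, so closeness = 9/17.

9/17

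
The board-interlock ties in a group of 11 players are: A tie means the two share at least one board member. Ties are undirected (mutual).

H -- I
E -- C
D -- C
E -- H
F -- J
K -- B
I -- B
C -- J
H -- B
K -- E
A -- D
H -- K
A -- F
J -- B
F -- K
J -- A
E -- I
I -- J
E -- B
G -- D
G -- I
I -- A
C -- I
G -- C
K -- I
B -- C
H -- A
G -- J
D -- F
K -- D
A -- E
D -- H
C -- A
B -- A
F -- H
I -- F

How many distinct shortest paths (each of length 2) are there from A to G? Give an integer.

4

The shortest distance is 2. The length-2 paths are: A–C–G; A–J–G; A–D–G; A–I–G.
That gives 4 distinct shortest paths.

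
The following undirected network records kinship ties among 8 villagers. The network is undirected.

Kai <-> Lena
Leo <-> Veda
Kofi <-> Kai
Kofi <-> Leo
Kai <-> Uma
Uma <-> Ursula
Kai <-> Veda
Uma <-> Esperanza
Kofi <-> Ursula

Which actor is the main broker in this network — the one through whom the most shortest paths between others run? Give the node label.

Unnormalized betweenness of each node: Esperanza:0, Kai:23/2, Kofi:5, Lena:0, Leo:5/6, Uma:22/3, Ursula:5/3, Veda:5/3.
Kai has the largest value, 23/2, making it the main broker — the node through which the most shortest paths run.

Kai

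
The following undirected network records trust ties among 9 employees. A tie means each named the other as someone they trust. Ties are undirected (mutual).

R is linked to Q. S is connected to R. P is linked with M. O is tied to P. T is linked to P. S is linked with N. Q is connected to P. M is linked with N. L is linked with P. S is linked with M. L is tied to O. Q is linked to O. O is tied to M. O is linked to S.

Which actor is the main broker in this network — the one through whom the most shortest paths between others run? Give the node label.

Unnormalized betweenness of each node: L:0, M:14/3, N:0, O:35/6, P:113/12, Q:19/6, R:3/4, S:25/6, T:0.
P has the largest value, 113/12, making it the main broker — the node through which the most shortest paths run.

P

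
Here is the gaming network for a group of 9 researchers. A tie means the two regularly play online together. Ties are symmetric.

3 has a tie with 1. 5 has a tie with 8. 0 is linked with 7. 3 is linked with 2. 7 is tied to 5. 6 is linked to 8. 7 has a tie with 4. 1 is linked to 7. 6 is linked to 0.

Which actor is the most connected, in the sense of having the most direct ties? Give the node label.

Degrees — 0:2, 1:2, 2:1, 3:2, 4:1, 5:2, 6:2, 7:4, 8:2.
The maximum is 4, attained only by 7.

7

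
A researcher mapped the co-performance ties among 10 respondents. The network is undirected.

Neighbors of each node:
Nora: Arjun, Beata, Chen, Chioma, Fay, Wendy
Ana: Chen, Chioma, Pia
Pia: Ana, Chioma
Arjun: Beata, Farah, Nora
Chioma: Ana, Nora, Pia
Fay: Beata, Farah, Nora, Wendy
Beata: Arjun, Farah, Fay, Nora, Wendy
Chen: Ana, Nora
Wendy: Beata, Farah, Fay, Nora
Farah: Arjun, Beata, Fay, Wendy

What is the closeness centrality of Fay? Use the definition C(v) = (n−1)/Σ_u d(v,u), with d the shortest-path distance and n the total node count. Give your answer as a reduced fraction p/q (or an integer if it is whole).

9/16

Distances from Fay: Ana:3, Arjun:2, Beata:1, Chen:2, Chioma:2, Farah:1, Nora:1, Pia:3, Wendy:1. Sum = 16.
n = 10, so closeness = 9/16.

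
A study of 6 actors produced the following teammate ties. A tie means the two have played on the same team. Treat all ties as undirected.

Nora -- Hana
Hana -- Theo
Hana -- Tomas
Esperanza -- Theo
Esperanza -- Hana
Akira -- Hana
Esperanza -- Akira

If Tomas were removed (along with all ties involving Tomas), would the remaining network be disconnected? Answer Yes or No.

Even without Tomas, every remaining node can still reach every other (the residual graph is connected), so Tomas is not a cut vertex.

No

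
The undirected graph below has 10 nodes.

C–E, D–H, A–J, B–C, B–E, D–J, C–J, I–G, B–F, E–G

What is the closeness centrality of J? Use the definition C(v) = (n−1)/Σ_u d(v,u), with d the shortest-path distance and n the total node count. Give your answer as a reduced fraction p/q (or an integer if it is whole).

Distances from J: A:1, B:2, C:1, D:1, E:2, F:3, G:3, H:2, I:4. Sum = 19.
n = 10, so closeness = 9/19.

9/19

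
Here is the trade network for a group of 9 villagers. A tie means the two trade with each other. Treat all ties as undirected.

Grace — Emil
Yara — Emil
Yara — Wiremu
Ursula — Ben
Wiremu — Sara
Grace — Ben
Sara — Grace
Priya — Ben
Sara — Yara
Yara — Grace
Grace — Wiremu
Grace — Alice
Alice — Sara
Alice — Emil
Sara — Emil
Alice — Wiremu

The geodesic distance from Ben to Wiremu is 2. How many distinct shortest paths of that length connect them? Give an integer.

1

The shortest distance is 2, and the only length-2 path is Ben–Grace–Wiremu. So there is exactly 1 shortest path.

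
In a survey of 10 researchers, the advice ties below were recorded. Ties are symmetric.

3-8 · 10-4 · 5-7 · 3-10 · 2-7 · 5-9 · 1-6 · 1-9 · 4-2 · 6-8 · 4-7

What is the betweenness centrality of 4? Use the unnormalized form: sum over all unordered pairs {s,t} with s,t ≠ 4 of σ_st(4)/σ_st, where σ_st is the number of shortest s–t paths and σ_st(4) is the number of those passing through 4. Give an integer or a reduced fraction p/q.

Pairs whose geodesics pass through 4 — 5–10: 1; 5–3: 1; 7–10: 1; 7–3: 1; 7–8: 1; 2–10: 1; 2–3: 1; 2–8: 1; 2–6: 1/2; 10–9: 1.
All other pairs contribute 0.
Summing the contributions gives betweenness(4) = 19/2.

19/2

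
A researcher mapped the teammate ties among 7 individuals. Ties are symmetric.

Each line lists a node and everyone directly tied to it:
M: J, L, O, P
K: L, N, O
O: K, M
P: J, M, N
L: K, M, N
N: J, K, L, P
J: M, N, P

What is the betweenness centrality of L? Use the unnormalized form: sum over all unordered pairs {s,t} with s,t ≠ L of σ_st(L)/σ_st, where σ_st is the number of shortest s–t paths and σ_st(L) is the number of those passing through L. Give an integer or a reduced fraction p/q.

5/6

Pairs whose geodesics pass through L — K–M: 1/2; N–M: 1/3.
All other pairs contribute 0.
Summing the contributions gives betweenness(L) = 5/6.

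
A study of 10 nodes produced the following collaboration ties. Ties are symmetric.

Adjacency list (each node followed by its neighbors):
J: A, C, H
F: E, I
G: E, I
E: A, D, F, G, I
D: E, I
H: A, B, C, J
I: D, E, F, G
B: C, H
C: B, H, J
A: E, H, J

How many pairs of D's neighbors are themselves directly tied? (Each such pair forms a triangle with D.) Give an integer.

D's neighbors: E and I.
Neighbor pairs that are themselves tied: D–E–I. Each forms one triangle with D, for 1 in total.

1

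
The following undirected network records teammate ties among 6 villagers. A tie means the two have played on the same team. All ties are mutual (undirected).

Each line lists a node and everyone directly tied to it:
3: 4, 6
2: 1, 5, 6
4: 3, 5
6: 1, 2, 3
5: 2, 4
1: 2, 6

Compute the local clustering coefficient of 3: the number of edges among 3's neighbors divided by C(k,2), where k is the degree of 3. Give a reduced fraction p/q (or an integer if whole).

3's neighbors: 4 and 6 (k = 2).
Possible neighbor pairs: C(2,2) = 1. Edges among them: none → e = 0.
Clustering(3) = 0/1.

0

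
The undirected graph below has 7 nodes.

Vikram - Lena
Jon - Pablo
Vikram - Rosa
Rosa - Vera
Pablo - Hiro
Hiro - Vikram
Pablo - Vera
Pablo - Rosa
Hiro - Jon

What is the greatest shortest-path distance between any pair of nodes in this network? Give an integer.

Eccentricity of each node (its greatest distance to any other): Hiro:2, Jon:3, Lena:3, Pablo:3, Rosa:2, Vera:3, Vikram:2.
The maximum eccentricity is 3, realized for instance by the pair Vera–Lena via Vera – Rosa – Vikram – Lena. So the diameter is 3.

3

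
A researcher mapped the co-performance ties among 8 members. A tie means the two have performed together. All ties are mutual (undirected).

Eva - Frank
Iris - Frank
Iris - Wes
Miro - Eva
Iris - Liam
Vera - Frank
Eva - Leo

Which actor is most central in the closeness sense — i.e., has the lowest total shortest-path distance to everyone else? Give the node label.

Farness (sum of distances to all others) for each node — Eva:13, Frank:11, Iris:13, Leo:19, Liam:19, Miro:19, Vera:17, Wes:19.
The smallest farness is 11, for Frank, so Frank has the highest closeness.

Frank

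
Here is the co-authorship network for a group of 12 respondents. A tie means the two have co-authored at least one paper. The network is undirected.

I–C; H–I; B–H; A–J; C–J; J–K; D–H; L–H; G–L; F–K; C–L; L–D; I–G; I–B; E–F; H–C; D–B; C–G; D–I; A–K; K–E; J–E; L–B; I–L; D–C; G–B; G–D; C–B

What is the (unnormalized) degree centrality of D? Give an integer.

6

D is directly tied to B, C, G, H, I, and L. That is 6 neighbors, so the degree of D is 6.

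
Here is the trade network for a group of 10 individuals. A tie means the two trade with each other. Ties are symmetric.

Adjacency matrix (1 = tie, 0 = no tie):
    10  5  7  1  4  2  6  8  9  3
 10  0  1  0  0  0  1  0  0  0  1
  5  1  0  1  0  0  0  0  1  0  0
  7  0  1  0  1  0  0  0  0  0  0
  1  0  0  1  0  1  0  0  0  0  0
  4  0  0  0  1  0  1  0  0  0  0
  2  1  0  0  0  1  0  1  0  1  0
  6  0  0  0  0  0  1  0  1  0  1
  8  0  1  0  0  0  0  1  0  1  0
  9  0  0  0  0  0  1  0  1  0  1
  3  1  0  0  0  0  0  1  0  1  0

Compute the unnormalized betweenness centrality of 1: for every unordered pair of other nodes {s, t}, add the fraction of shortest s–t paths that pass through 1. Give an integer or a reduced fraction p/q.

2

Pairs whose geodesics pass through 1 — 5–4: 1/2; 7–4: 1; 7–2: 1/2.
All other pairs contribute 0.
Summing the contributions gives betweenness(1) = 2.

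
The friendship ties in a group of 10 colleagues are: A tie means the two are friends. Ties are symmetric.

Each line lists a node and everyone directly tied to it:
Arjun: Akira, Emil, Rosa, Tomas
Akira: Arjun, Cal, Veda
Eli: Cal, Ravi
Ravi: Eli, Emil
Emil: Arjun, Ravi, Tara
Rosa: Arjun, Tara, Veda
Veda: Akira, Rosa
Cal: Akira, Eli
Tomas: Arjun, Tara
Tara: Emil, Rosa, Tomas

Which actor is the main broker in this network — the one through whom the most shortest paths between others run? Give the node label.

Unnormalized betweenness of each node: Akira:93/10, Arjun:237/20, Cal:49/12, Eli:49/20, Emil:89/10, Ravi:131/30, Rosa:137/30, Tara:4, Tomas:47/60, Veda:17/10.
Arjun has the largest value, 237/20, making it the main broker — the node through which the most shortest paths run.

Arjun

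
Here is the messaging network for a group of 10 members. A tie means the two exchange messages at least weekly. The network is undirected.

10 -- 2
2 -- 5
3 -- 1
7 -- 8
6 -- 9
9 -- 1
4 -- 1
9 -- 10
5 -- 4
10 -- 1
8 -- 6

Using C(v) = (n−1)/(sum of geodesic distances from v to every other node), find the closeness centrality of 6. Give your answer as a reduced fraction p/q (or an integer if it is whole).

3/7

Distances from 6: 1:2, 2:3, 3:3, 4:3, 5:4, 7:2, 8:1, 9:1, 10:2. Sum = 21.
n = 10, so closeness = 9/21 = 3/7.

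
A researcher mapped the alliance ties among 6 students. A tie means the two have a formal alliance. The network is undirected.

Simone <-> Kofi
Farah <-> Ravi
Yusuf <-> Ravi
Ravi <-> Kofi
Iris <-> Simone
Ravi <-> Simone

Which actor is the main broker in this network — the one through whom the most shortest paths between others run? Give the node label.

Unnormalized betweenness of each node: Farah:0, Iris:0, Kofi:0, Ravi:7, Simone:4, Yusuf:0.
Ravi has the largest value, 7, making it the main broker — the node through which the most shortest paths run.

Ravi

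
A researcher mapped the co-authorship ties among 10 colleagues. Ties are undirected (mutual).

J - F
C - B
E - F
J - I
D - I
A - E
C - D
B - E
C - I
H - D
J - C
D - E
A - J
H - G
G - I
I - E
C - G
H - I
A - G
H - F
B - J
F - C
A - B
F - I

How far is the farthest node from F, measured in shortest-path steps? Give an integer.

2

Distances from F: A:2, B:2, C:1, D:2, E:1, G:2, H:1, I:1, J:1.
The largest is 2 (to G, D, A, and B), so the eccentricity of F is 2.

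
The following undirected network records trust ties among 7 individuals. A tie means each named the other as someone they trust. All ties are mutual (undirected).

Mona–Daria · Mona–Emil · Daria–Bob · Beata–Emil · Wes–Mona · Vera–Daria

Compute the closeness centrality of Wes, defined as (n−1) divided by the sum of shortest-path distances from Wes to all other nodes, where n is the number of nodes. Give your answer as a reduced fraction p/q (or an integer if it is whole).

Distances from Wes: Beata:3, Bob:3, Daria:2, Emil:2, Mona:1, Vera:3. Sum = 14.
n = 7, so closeness = 6/14 = 3/7.

3/7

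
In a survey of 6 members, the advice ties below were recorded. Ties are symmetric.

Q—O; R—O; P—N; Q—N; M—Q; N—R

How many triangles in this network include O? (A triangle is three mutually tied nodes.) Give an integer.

O's neighbors are Q and R, but none of them are tied to each other, so no triangle contains O.

0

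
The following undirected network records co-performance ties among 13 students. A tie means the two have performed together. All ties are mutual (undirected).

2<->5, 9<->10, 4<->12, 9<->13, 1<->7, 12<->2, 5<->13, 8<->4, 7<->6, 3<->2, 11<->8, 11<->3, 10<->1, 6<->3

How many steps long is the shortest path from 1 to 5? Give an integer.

4

One shortest route is 1 – 10 – 9 – 13 – 5, which uses 4 edges, and at distance 3 from 1 we only reach {3, 13}, which does not include 5. So d(1,5) = 4.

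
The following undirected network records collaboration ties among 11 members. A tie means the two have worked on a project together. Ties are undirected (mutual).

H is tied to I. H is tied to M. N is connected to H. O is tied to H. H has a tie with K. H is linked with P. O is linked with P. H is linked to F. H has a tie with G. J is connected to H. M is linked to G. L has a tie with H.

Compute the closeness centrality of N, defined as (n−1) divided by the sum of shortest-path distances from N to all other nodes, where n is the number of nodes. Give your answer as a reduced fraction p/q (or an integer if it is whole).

10/19

Distances from N: F:2, G:2, H:1, I:2, J:2, K:2, L:2, M:2, O:2, P:2. Sum = 19.
n = 11, so closeness = 10/19.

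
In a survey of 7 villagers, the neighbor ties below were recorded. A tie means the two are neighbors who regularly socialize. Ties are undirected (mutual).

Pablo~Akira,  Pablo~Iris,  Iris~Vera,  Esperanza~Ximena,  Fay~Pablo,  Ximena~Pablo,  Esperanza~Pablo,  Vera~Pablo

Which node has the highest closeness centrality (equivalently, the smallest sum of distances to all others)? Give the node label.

Farness (sum of distances to all others) for each node — Akira:11, Esperanza:10, Fay:11, Iris:10, Pablo:6, Vera:10, Ximena:10.
The smallest farness is 6, for Pablo, so Pablo has the highest closeness.

Pablo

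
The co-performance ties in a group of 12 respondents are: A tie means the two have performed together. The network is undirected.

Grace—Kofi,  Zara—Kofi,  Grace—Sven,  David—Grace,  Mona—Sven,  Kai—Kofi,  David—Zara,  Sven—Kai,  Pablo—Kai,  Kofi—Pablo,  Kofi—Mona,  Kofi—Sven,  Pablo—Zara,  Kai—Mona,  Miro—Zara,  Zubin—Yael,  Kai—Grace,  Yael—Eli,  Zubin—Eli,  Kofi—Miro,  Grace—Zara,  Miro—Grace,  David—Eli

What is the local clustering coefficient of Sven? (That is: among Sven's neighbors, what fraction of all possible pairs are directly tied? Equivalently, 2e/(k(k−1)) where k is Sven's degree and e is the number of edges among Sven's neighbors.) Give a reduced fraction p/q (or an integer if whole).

Sven's neighbors: Grace, Kai, Kofi, and Mona (k = 4).
Possible neighbor pairs: C(4,2) = 6. Edges among them: Grace–Kai, Grace–Kofi, Kai–Kofi, Kai–Mona, Kofi–Mona → e = 5.
Clustering(Sven) = 5/6.

5/6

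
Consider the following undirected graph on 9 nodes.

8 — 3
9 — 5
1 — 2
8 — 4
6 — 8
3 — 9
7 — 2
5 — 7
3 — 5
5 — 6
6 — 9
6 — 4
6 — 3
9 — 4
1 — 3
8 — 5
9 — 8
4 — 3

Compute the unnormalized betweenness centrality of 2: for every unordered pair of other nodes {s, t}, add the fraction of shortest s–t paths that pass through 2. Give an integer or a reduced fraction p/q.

1

Pairs whose geodesics pass through 2 — 7–1: 1.
All other pairs contribute 0.
Summing the contributions gives betweenness(2) = 1.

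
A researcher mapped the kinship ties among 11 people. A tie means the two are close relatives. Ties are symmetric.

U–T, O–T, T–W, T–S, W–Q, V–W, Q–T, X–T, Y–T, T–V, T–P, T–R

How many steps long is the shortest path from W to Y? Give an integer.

2

One shortest route is W – T – Y, which uses 2 edges, and W and Y are not directly tied, so nothing shorter exists. So d(W,Y) = 2.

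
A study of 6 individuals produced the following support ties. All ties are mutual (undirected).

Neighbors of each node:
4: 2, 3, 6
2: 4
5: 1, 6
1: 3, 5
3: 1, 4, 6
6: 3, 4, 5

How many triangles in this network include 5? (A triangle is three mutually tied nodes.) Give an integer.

5's neighbors are 1 and 6, but none of them are tied to each other, so no triangle contains 5.

0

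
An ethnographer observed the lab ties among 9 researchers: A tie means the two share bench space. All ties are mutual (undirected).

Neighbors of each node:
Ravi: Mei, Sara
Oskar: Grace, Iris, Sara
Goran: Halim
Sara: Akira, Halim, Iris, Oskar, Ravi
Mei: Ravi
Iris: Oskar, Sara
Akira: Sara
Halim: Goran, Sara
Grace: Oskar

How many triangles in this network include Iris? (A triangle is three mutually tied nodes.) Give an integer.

1

Iris's neighbors: Oskar and Sara.
Neighbor pairs that are themselves tied: Iris–Oskar–Sara. Each forms one triangle with Iris, for 1 in total.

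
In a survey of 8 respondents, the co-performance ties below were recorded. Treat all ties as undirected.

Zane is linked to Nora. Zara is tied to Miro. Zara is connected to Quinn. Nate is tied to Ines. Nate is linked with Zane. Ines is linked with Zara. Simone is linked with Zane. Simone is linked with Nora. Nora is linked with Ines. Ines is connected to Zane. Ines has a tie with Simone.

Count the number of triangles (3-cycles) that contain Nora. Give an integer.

Nora's neighbors: Ines, Simone, and Zane.
Neighbor pairs that are themselves tied: Nora–Ines–Simone; Nora–Ines–Zane; Nora–Simone–Zane. Each forms one triangle with Nora, for 3 in total.

3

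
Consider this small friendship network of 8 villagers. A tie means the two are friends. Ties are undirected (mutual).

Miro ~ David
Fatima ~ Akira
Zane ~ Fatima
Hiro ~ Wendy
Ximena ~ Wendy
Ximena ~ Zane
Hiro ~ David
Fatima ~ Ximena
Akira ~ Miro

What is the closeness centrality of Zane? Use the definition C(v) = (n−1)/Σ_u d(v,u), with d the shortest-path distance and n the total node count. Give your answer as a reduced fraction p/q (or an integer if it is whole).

Distances from Zane: Akira:2, David:4, Fatima:1, Hiro:3, Miro:3, Wendy:2, Ximena:1. Sum = 16.
n = 8, so closeness = 7/16.

7/16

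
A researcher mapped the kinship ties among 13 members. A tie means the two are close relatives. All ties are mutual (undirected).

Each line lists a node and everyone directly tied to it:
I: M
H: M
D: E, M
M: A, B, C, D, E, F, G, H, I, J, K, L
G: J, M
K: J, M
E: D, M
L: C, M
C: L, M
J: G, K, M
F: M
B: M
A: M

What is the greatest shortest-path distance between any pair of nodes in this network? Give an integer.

Eccentricity of each node (its greatest distance to any other): A:2, B:2, C:2, D:2, E:2, F:2, G:2, H:2, I:2, J:2, K:2, L:2, M:1.
The maximum eccentricity is 2, realized for instance by the pair C–I via C – M – I. So the diameter is 2.

2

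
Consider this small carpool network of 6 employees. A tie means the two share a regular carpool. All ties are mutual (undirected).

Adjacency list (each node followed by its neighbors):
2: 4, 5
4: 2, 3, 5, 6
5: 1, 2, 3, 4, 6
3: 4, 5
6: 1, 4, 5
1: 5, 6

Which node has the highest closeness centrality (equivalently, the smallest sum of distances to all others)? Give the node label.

5

Farness (sum of distances to all others) for each node — 1:8, 2:8, 3:8, 4:6, 5:5, 6:7.
The smallest farness is 5, for 5, so 5 has the highest closeness.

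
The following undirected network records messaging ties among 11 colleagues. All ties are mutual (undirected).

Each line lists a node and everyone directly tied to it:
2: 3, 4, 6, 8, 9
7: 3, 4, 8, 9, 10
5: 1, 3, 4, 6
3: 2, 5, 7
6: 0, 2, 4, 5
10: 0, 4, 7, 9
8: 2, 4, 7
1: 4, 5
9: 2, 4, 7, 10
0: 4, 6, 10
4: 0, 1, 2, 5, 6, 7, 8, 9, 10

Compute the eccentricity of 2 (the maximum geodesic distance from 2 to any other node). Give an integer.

2

Distances from 2: 0:2, 1:2, 3:1, 4:1, 5:2, 6:1, 7:2, 8:1, 9:1, 10:2.
The largest is 2 (to 5, 0, 7, 10, and 1), so the eccentricity of 2 is 2.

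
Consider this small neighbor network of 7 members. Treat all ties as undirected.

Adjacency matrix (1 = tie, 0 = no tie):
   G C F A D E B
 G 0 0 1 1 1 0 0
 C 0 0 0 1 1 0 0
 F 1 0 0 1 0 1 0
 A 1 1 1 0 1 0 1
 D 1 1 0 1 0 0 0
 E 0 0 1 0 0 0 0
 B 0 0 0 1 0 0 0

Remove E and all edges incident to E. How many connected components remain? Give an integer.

1

E's neighbors (F) remain reachable from one another through other ties, so the rest of the network stays in one piece.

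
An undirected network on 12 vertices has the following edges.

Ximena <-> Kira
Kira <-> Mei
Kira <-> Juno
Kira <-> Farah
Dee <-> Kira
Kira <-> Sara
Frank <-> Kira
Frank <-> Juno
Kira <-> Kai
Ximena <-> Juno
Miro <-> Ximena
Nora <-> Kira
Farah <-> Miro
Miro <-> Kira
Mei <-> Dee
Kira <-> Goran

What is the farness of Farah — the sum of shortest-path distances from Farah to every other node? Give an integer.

20

Distances from Farah: Dee:2, Frank:2, Goran:2, Juno:2, Kai:2, Kira:1, Mei:2, Miro:1, Nora:2, Sara:2, Ximena:2.
Sum = 2 + 2 + 2 + 2 + 2 + 1 + 2 + 1 + 2 + 2 + 2 = 20.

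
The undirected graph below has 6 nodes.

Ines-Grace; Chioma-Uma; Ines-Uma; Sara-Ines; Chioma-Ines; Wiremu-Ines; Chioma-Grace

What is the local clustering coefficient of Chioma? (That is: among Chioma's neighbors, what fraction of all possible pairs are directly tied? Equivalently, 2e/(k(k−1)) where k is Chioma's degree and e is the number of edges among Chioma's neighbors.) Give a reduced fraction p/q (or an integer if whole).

Chioma's neighbors: Grace, Ines, and Uma (k = 3).
Possible neighbor pairs: C(3,2) = 3. Edges among them: Grace–Ines, Ines–Uma → e = 2.
Clustering(Chioma) = 2/3.

2/3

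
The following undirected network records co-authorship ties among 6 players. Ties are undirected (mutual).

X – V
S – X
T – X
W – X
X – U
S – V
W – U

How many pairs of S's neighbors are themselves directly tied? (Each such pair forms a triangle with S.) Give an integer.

1

S's neighbors: V and X.
Neighbor pairs that are themselves tied: S–V–X. Each forms one triangle with S, for 1 in total.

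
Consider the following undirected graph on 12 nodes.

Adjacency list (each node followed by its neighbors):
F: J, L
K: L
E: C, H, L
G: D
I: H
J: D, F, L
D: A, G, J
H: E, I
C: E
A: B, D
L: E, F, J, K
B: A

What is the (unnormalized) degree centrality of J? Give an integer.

3

J is directly tied to D, F, and L. That is 3 neighbors, so the degree of J is 3.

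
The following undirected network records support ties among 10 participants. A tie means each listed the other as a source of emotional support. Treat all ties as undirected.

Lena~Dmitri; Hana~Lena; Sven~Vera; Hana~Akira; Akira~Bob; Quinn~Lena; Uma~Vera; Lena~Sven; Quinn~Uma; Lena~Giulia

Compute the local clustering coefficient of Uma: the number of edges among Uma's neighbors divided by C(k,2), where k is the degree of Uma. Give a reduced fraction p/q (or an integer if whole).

Uma's neighbors: Quinn and Vera (k = 2).
Possible neighbor pairs: C(2,2) = 1. Edges among them: none → e = 0.
Clustering(Uma) = 0/1.

0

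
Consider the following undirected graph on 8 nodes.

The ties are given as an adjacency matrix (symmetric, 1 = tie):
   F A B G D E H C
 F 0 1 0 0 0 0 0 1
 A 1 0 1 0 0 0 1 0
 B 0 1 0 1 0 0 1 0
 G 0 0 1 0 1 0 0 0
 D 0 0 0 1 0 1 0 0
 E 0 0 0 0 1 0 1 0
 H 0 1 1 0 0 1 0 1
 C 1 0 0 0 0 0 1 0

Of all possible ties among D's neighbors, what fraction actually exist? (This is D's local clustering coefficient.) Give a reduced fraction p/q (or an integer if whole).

0

D's neighbors: E and G (k = 2).
Possible neighbor pairs: C(2,2) = 1. Edges among them: none → e = 0.
Clustering(D) = 0/1.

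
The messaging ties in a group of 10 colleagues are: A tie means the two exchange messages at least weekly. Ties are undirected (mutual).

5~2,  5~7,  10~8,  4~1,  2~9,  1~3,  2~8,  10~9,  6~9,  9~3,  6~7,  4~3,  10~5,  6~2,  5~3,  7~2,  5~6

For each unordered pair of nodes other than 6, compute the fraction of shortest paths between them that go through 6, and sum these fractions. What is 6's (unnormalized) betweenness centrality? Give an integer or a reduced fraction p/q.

Pairs whose geodesics pass through 6 — 7–9: 1/2; 5–9: 1/4.
All other pairs contribute 0.
Summing the contributions gives betweenness(6) = 3/4.

3/4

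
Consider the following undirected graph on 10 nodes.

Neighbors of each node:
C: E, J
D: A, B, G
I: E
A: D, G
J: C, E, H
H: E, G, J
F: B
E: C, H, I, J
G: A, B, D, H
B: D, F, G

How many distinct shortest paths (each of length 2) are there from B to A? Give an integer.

2

The shortest distance is 2. The length-2 paths are: B–D–A; B–G–A.
That gives 2 distinct shortest paths.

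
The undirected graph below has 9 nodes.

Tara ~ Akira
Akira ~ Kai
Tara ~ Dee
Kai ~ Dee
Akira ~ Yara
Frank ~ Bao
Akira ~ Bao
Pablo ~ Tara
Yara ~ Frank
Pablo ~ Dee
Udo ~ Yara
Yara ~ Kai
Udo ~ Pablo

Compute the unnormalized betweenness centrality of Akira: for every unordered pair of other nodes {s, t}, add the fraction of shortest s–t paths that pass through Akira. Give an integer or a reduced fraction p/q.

15/2

Pairs whose geodesics pass through Akira — Tara–Kai: 1/2; Tara–Bao: 1; Tara–Frank: 2/2; Tara–Yara: 1; Dee–Bao: 2/2; Kai–Bao: 1; Bao–Yara: 1/2; Bao–Udo: 1/2; Bao–Pablo: 1.
All other pairs contribute 0.
Summing the contributions gives betweenness(Akira) = 15/2.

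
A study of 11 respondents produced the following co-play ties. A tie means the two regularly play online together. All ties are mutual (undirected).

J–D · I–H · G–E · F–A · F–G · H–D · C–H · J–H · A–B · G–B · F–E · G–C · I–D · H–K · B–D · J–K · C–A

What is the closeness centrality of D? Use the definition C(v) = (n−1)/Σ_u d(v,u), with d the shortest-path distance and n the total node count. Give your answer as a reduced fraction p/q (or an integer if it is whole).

5/9

Distances from D: A:2, B:1, C:2, E:3, F:3, G:2, H:1, I:1, J:1, K:2. Sum = 18.
n = 11, so closeness = 10/18 = 5/9.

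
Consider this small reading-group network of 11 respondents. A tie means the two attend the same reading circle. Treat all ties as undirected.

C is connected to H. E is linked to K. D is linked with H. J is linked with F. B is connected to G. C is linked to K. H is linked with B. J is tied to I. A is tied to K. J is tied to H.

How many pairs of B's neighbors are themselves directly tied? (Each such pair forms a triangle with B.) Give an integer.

B's neighbors are G and H, but none of them are tied to each other, so no triangle contains B.

0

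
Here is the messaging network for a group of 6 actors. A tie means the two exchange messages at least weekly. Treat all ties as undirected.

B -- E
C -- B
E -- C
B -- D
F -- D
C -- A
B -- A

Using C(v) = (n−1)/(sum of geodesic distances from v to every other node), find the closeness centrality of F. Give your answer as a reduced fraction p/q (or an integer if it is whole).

Distances from F: A:3, B:2, C:3, D:1, E:3. Sum = 12.
n = 6, so closeness = 5/12.

5/12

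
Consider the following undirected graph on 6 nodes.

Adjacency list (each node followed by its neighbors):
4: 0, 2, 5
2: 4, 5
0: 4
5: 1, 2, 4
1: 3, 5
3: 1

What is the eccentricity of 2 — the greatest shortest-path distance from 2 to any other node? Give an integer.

Distances from 2: 0:2, 1:2, 3:3, 4:1, 5:1.
The largest is 3 (to 3), so the eccentricity of 2 is 3.

3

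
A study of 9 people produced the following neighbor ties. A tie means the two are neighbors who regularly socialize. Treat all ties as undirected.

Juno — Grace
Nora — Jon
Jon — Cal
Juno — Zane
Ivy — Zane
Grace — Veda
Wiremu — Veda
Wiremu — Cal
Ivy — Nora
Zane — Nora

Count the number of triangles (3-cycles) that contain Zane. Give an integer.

1

Zane's neighbors: Ivy, Juno, and Nora.
Neighbor pairs that are themselves tied: Zane–Ivy–Nora. Each forms one triangle with Zane, for 1 in total.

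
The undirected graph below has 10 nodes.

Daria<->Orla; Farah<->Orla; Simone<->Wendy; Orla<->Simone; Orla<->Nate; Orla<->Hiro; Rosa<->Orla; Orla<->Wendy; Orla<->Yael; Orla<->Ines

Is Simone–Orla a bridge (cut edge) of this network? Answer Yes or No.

No

Even without that edge, Simone still reaches Orla via Simone – Wendy – Orla, so the network stays connected. Not a bridge.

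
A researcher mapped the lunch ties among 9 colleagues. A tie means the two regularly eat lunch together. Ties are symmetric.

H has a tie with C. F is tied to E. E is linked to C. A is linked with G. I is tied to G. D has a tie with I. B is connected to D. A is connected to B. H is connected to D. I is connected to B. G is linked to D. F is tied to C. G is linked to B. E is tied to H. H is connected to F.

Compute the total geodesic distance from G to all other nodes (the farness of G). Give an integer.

15

Distances from G: A:1, B:1, C:3, D:1, E:3, F:3, H:2, I:1.
Sum = 1 + 1 + 3 + 1 + 3 + 3 + 2 + 1 = 15.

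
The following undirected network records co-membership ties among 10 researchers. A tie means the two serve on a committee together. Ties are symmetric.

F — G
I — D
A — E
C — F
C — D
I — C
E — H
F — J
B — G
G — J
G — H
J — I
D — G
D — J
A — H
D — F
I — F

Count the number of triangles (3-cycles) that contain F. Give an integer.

F's neighbors: C, D, G, I, and J.
Neighbor pairs that are themselves tied: F–C–D; F–C–I; F–D–G; F–D–I; F–D–J; F–G–J; F–I–J. Each forms one triangle with F, for 7 in total.

7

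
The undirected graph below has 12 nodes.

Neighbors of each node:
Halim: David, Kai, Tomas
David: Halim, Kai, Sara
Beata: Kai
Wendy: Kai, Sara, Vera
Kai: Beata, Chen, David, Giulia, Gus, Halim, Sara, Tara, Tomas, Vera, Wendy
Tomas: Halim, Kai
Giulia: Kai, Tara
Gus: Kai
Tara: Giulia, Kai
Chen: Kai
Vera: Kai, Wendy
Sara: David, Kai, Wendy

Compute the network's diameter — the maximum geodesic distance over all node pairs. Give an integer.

2

Eccentricity of each node (its greatest distance to any other): Beata:2, Chen:2, David:2, Giulia:2, Gus:2, Halim:2, Kai:1, Sara:2, Tara:2, Tomas:2, Vera:2, Wendy:2.
The maximum eccentricity is 2, realized for instance by the pair Chen–Halim via Chen – Kai – Halim. So the diameter is 2.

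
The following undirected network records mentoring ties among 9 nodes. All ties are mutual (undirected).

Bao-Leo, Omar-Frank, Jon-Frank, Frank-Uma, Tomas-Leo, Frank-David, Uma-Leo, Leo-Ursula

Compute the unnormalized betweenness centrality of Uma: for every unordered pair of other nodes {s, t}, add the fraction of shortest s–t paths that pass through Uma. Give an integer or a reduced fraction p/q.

16

Pairs whose geodesics pass through Uma — Frank–Bao: 1; Frank–Tomas: 1; Frank–Ursula: 1; Frank–Leo: 1; Bao–Jon: 1; Bao–David: 1; Bao–Omar: 1; Jon–Tomas: 1; Jon–Ursula: 1; Jon–Leo: 1; Tomas–David: 1; Tomas–Omar: 1; David–Ursula: 1; David–Leo: 1 … (+2 more pairs).
All other pairs contribute 0.
Summing the contributions gives betweenness(Uma) = 16.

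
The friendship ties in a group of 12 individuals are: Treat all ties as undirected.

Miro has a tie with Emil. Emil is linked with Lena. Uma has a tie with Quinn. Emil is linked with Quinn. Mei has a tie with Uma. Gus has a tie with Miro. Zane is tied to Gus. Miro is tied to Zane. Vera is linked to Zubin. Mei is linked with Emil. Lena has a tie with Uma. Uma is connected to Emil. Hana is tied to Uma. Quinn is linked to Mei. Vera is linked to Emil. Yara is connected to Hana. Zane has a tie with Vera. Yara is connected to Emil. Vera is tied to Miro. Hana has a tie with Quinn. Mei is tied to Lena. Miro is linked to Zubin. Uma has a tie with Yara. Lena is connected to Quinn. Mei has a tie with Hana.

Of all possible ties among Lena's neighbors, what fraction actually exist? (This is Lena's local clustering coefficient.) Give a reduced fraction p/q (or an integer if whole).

1

Lena's neighbors: Emil, Mei, Quinn, and Uma (k = 4).
Possible neighbor pairs: C(4,2) = 6. Edges among them: Emil–Mei, Emil–Quinn, Emil–Uma, Mei–Quinn, Mei–Uma, Quinn–Uma → e = 6.
Clustering(Lena) = 6/6 = 1.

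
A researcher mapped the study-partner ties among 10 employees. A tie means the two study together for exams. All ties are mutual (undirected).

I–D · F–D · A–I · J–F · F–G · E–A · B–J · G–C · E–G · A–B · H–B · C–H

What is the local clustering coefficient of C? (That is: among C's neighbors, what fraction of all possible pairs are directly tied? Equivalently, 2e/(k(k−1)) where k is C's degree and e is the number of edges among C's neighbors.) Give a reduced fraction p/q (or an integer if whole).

C's neighbors: G and H (k = 2).
Possible neighbor pairs: C(2,2) = 1. Edges among them: none → e = 0.
Clustering(C) = 0/1.

0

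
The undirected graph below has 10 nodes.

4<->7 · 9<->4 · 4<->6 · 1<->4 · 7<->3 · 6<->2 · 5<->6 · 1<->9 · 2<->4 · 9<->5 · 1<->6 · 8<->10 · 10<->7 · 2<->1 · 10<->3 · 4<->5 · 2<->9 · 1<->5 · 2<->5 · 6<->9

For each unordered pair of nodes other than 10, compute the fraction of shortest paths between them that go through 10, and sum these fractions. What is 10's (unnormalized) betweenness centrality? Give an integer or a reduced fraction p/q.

Pairs whose geodesics pass through 10 — 7–8: 1; 3–8: 1; 8–2: 1; 8–4: 1; 8–9: 1; 8–5: 1; 8–1: 1; 8–6: 1.
All other pairs contribute 0.
Summing the contributions gives betweenness(10) = 8.

8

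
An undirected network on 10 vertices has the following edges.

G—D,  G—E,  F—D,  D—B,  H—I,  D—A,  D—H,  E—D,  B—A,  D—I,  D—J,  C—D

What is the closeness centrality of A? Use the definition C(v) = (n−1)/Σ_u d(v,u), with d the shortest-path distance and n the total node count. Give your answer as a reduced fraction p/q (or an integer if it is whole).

9/16

Distances from A: B:1, C:2, D:1, E:2, F:2, G:2, H:2, I:2, J:2. Sum = 16.
n = 10, so closeness = 9/16.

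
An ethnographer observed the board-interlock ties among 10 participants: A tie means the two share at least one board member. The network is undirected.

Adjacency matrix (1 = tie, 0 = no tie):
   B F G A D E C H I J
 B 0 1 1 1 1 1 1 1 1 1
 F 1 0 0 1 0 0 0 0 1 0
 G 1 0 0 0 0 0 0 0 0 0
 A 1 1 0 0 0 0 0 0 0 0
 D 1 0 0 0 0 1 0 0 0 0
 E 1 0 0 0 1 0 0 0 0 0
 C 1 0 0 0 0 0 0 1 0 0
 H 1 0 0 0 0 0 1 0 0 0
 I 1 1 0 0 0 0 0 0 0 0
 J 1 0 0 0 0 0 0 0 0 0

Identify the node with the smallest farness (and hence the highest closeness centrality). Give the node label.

Farness (sum of distances to all others) for each node — A:16, B:9, C:16, D:16, E:16, F:15, G:17, H:16, I:16, J:17.
The smallest farness is 9, for B, so B has the highest closeness.

B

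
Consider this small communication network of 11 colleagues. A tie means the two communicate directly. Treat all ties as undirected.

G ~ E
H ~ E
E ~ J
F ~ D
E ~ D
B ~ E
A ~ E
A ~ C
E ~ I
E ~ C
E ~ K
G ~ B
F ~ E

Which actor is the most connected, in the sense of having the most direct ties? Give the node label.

Degrees — A:2, B:2, C:2, D:2, E:10, F:2, G:2, H:1, I:1, J:1, K:1.
The maximum is 10, attained only by E.

E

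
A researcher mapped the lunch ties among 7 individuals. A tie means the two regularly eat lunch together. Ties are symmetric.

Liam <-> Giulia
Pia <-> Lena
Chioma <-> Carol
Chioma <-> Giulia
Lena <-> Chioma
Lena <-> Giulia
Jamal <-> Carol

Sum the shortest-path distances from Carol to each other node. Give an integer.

Distances from Carol: Chioma:1, Giulia:2, Jamal:1, Lena:2, Liam:3, Pia:3.
Sum = 1 + 2 + 1 + 2 + 3 + 3 = 12.

12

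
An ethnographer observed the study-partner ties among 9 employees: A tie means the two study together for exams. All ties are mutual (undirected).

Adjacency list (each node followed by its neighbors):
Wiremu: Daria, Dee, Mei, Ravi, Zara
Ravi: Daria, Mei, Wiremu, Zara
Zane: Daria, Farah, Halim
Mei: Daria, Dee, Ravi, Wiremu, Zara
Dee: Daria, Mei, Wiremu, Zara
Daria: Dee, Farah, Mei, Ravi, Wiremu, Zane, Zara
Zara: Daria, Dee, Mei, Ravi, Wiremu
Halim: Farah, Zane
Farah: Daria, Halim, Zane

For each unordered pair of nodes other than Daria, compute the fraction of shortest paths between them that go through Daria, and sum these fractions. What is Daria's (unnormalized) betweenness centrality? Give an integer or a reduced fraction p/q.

61/4

Pairs whose geodesics pass through Daria — Zane–Dee: 1; Zane–Zara: 1; Zane–Ravi: 1; Zane–Wiremu: 1; Zane–Mei: 1; Farah–Dee: 1; Farah–Zara: 1; Farah–Ravi: 1; Farah–Wiremu: 1; Farah–Mei: 1; Halim–Dee: 2/2; Halim–Zara: 2/2; Halim–Ravi: 2/2; Halim–Wiremu: 2/2 … (+2 more pairs).
All other pairs contribute 0.
Summing the contributions gives betweenness(Daria) = 61/4.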